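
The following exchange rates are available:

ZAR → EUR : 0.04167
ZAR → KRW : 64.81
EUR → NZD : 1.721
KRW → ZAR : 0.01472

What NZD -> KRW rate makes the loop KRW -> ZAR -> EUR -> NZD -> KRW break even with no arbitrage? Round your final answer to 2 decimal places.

Known legs of the cycle: 0.01472 × 0.04167 × 1.721 = 0.0010556311104
For no arbitrage the full-cycle product must be 1, so the missing rate is 1 / 0.0010556311104 ≈ 947.3006.

947.30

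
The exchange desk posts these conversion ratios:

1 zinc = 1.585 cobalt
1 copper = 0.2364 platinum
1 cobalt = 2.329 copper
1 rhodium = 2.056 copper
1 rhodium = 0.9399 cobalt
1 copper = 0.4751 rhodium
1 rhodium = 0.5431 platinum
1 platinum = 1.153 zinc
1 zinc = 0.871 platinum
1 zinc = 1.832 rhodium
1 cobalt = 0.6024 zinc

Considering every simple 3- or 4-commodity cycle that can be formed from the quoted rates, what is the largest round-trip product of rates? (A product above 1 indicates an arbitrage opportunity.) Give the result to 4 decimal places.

1.1472

platinum→zinc→rhodium→platinum: 1.153 × 1.832 × 0.5431 = 1.14719
rhodium→cobalt→copper→rhodium: 0.9399 × 2.329 × 0.4751 = 1.04001
rhodium→cobalt→zinc→rhodium: 0.9399 × 0.6024 × 1.832 = 1.03727
platinum→zinc→rhodium→copper→platinum: 1.153 × 1.832 × 2.056 × 0.2364 = 1.02666
platinum→zinc→cobalt→copper→platinum: 1.153 × 1.585 × 2.329 × 0.2364 = 1.00618
Maximum is platinum→zinc→rhodium→platinum at 1.1472; arbitrage exists.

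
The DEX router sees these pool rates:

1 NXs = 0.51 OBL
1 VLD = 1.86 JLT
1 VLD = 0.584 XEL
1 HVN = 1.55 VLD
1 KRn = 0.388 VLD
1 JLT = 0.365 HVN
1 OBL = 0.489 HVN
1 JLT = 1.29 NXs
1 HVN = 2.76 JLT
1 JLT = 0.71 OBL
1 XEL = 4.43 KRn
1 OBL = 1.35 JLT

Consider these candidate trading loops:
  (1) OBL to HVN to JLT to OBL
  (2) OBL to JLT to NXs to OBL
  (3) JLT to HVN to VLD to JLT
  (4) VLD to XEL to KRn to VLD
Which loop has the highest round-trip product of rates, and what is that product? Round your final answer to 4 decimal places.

(1) 0.489 × 2.76 × 0.71 = 0.95824
(2) 1.35 × 1.29 × 0.51 = 0.88817
(3) 0.365 × 1.55 × 1.86 = 1.05230
(4) 0.584 × 4.43 × 0.388 = 1.00380
Highest is cycle (3) at 1.0523 (>1, arbitrage).

1.0523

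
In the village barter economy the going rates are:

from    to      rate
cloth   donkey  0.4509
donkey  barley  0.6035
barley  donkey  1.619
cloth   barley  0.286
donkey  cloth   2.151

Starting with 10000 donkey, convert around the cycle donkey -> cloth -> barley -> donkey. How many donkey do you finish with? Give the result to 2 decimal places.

10000 donkey × 2.151 = 21510 cloth
21510 cloth × 0.286 = 6151.86 barley
6151.86 barley × 1.619 = 9959.86134 donkey

9959.86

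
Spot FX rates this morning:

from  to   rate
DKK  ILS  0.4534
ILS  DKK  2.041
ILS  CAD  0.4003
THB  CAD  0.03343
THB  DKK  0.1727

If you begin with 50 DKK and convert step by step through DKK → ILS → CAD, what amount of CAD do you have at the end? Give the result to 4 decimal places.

9.0748

50 DKK × 0.4534 = 22.67 ILS
22.67 ILS × 0.4003 = 9.074801 CAD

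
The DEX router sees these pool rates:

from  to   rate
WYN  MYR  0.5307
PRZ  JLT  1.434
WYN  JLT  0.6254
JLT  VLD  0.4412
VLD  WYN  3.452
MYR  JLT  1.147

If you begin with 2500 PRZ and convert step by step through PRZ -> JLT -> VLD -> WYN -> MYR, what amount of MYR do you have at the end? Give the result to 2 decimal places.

2500 PRZ × 1.434 = 3585 JLT
3585 JLT × 0.4412 = 1581.702 VLD
1581.702 VLD × 3.452 = 5460.035304 WYN
5460.035304 WYN × 0.5307 = 2897.6407358328 MYR

2897.64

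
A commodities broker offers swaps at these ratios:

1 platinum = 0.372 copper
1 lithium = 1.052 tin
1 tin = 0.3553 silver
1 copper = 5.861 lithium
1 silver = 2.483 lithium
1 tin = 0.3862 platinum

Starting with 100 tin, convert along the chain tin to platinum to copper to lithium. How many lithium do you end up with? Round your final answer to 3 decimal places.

100 tin × 0.3862 = 38.62 platinum
38.62 platinum × 0.372 = 14.36664 copper
14.36664 copper × 5.861 = 84.20287704 lithium

84.203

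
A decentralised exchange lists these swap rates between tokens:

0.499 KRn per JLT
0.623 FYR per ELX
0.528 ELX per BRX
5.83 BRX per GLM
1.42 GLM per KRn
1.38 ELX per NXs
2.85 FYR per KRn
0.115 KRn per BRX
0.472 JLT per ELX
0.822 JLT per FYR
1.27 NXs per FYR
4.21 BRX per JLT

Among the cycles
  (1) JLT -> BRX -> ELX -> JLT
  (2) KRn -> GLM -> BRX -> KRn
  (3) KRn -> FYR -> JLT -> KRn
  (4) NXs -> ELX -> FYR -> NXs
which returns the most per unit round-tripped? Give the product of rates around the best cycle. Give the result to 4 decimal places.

1.1690

(1) 4.21 × 0.528 × 0.472 = 1.04920
(2) 1.42 × 5.83 × 0.115 = 0.95204
(3) 2.85 × 0.822 × 0.499 = 1.16901
(4) 1.38 × 0.623 × 1.27 = 1.09187
Highest is cycle (3) at 1.1690 (>1, arbitrage).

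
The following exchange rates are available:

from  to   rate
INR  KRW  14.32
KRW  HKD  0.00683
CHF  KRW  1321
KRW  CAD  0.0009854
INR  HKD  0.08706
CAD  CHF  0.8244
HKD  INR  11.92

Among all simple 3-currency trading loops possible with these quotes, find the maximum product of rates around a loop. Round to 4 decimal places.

INR→KRW→HKD→INR: 14.32 × 0.00683 × 11.92 = 1.16584
CAD→CHF→KRW→CAD: 0.8244 × 1321 × 0.0009854 = 1.07313
Maximum is INR→KRW→HKD→INR at 1.1658; arbitrage exists.

1.1658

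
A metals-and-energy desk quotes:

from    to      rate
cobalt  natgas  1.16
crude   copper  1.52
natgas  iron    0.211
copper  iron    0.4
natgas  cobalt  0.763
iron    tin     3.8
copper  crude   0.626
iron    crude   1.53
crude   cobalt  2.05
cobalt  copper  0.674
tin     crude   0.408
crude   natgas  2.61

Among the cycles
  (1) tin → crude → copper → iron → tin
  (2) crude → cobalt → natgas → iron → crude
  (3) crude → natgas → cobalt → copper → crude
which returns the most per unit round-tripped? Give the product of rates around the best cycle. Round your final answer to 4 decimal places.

0.9426

(1) 0.408 × 1.52 × 0.4 × 3.8 = 0.94264
(2) 2.05 × 1.16 × 0.211 × 1.53 = 0.76769
(3) 2.61 × 0.763 × 0.674 × 0.626 = 0.84023
Highest is cycle (1) at 0.9426 (≤1, no arbitrage).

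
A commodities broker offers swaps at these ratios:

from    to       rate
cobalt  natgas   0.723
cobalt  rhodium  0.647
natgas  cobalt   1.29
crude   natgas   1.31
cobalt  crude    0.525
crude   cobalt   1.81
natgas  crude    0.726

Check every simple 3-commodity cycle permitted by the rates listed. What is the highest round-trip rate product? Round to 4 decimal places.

cobalt→natgas→crude→cobalt: 0.723 × 0.726 × 1.81 = 0.95007
cobalt→crude→natgas→cobalt: 0.525 × 1.31 × 1.29 = 0.88720
Maximum is cobalt→natgas→crude→cobalt at 0.9501; no arbitrage — every cycle loses value.

0.9501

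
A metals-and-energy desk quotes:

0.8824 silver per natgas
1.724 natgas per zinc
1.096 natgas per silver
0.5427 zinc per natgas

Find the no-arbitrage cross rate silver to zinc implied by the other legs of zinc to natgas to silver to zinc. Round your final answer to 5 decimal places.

Known legs of the cycle: 1.724 × 0.8824 = 1.5212576
For no arbitrage the full-cycle product must be 1, so the missing rate is 1 / 1.5212576 ≈ 0.6573509.

0.65735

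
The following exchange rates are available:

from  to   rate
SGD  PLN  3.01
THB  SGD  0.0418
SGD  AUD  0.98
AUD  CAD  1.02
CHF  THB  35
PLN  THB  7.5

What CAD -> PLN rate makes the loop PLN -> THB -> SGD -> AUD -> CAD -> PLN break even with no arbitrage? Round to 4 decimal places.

3.1911

Known legs of the cycle: 7.5 × 0.0418 × 0.98 × 1.02 = 0.3133746
For no arbitrage the full-cycle product must be 1, so the missing rate is 1 / 0.3133746 ≈ 3.191069.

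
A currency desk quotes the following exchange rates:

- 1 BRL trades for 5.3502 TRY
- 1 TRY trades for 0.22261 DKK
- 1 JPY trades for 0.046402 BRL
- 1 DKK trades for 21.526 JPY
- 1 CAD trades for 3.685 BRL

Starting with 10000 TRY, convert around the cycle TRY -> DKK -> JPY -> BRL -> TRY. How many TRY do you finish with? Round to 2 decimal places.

10000 TRY × 0.22261 = 2226.1 DKK
2226.1 DKK × 21.526 = 47919.0286 JPY
47919.0286 JPY × 0.046402 = 2223.5387650972 BRL
2223.5387650972 BRL × 5.3502 = 11896.37710102303944 TRY

11896.38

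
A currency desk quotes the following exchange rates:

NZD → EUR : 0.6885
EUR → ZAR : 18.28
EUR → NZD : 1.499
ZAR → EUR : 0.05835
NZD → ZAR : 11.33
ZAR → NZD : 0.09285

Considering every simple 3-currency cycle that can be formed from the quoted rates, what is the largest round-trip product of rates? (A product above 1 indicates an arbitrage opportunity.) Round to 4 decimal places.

1.1686

EUR→ZAR→NZD→EUR: 18.28 × 0.09285 × 0.6885 = 1.16859
EUR→NZD→ZAR→EUR: 1.499 × 11.33 × 0.05835 = 0.99100
Maximum is EUR→ZAR→NZD→EUR at 1.1686; arbitrage exists.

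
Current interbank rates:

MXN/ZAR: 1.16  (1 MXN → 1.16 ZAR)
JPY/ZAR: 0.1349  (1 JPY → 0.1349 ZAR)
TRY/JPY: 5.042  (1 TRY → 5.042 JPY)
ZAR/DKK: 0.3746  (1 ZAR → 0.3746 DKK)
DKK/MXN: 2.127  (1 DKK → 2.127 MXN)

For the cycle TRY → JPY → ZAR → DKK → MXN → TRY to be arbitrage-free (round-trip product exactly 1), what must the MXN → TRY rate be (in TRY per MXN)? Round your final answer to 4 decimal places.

Known legs of the cycle: 5.042 × 0.1349 × 0.3746 × 2.127 = 0.54193856116236
For no arbitrage the full-cycle product must be 1, so the missing rate is 1 / 0.54193856116236 ≈ 1.845228.

1.8452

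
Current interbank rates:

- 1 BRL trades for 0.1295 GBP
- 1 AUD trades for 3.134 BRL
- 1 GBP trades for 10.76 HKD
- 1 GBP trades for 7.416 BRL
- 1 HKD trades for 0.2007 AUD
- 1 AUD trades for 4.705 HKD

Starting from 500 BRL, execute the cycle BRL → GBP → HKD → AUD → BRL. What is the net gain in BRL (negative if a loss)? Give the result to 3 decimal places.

-61.774

500 BRL × 0.1295 = 64.75 GBP
64.75 GBP × 10.76 = 696.71 HKD
696.71 HKD × 0.2007 = 139.829697 AUD
139.829697 AUD × 3.134 = 438.226270398 BRL
Net change: 438.226270398 − 500 = -61.773729602 BRL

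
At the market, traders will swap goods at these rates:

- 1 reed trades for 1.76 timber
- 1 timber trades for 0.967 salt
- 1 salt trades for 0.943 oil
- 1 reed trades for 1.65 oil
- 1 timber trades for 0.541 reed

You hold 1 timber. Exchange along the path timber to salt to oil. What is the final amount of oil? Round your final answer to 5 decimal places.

0.91188

1 timber × 0.967 = 0.967 salt
0.967 salt × 0.943 = 0.911881 oil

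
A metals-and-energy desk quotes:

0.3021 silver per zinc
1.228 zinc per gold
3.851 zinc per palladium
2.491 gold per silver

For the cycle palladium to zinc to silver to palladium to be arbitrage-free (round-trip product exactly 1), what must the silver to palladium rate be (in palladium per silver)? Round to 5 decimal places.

0.85956

Known legs of the cycle: 3.851 × 0.3021 = 1.1633871
For no arbitrage the full-cycle product must be 1, so the missing rate is 1 / 1.1633871 ≈ 0.8595591.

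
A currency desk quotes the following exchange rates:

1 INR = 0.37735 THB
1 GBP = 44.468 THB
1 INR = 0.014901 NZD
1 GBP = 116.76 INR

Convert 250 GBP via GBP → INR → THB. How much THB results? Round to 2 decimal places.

250 GBP × 116.76 = 29190 INR
29190 INR × 0.37735 = 11014.8465 THB

11014.85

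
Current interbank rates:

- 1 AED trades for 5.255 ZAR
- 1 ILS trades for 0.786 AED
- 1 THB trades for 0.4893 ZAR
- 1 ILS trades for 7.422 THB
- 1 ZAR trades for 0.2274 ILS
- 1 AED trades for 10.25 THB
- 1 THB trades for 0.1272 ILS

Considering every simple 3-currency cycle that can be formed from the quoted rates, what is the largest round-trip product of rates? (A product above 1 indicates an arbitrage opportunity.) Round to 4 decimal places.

AED→THB→ILS→AED: 10.25 × 0.1272 × 0.786 = 1.02479
ZAR→ILS→AED→ZAR: 0.2274 × 0.786 × 5.255 = 0.93926
ZAR→ILS→THB→ZAR: 0.2274 × 7.422 × 0.4893 = 0.82582
Maximum is AED→THB→ILS→AED at 1.0248; arbitrage exists.

1.0248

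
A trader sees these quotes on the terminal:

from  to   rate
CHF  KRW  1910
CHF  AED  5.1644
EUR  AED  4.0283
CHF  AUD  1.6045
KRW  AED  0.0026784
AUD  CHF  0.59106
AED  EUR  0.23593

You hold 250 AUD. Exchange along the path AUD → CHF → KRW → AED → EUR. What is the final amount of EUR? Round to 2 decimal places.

178.35

250 AUD × 0.59106 = 147.765 CHF
147.765 CHF × 1910 = 282231.15 KRW
282231.15 KRW × 0.0026784 = 755.92791216 AED
755.92791216 AED × 0.23593 = 178.3460723159088 EUR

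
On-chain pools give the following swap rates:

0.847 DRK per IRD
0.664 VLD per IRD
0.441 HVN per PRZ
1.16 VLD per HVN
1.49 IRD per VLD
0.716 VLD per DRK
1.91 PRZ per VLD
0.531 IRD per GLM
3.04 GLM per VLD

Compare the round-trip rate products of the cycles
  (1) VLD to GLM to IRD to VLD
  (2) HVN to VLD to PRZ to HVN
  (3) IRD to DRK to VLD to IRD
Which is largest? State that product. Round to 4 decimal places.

(1) 3.04 × 0.531 × 0.664 = 1.07186
(2) 1.16 × 1.91 × 0.441 = 0.97708
(3) 0.847 × 0.716 × 1.49 = 0.90361
Highest is cycle (1) at 1.0719 (>1, arbitrage).

1.0719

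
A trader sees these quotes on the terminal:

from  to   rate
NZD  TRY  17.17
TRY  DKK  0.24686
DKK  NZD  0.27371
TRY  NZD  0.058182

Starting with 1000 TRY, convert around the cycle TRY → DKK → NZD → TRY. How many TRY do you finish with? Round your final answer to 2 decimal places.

1160.14

1000 TRY × 0.24686 = 246.86 DKK
246.86 DKK × 0.27371 = 67.5680506 NZD
67.5680506 NZD × 17.17 = 1160.143428802 TRY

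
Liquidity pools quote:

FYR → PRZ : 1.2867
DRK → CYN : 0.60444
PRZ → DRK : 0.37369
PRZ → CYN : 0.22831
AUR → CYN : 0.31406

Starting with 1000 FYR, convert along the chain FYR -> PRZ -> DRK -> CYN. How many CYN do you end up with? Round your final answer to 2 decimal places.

1000 FYR × 1.2867 = 1286.7 PRZ
1286.7 PRZ × 0.37369 = 480.826923 DRK
480.826923 DRK × 0.60444 = 290.63102533812 CYN

290.63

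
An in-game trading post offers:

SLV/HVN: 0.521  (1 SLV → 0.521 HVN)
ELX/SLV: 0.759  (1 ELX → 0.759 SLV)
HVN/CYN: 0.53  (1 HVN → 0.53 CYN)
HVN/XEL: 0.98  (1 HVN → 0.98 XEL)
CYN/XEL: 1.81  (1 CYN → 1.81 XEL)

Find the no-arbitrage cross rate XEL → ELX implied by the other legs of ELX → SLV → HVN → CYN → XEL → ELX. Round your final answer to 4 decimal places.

Known legs of the cycle: 0.759 × 0.521 × 0.53 × 1.81 = 0.3793446327
For no arbitrage the full-cycle product must be 1, so the missing rate is 1 / 0.3793446327 ≈ 2.636125.

2.6361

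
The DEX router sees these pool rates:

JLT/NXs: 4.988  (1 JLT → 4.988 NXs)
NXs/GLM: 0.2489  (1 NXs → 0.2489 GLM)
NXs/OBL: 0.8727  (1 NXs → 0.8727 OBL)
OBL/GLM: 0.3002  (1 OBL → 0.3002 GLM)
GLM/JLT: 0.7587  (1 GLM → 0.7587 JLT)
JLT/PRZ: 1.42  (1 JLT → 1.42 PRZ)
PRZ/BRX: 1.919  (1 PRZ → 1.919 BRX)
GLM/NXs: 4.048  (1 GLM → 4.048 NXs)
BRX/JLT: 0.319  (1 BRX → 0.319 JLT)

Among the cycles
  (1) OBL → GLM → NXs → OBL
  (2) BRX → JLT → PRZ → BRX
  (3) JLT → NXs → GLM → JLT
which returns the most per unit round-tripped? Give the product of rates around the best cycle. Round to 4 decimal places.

(1) 0.3002 × 4.048 × 0.8727 = 1.06051
(2) 0.319 × 1.42 × 1.919 = 0.86927
(3) 4.988 × 0.2489 × 0.7587 = 0.94194
Highest is cycle (1) at 1.0605 (>1, arbitrage).

1.0605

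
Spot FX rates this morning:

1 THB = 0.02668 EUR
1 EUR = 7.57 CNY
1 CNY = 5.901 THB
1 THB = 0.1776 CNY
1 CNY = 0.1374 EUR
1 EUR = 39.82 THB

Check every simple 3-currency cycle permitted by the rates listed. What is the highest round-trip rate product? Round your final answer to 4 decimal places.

1.1918

THB→EUR→CNY→THB: 0.02668 × 7.57 × 5.901 = 1.19181
THB→CNY→EUR→THB: 0.1776 × 0.1374 × 39.82 = 0.97170
Maximum is THB→EUR→CNY→THB at 1.1918; arbitrage exists.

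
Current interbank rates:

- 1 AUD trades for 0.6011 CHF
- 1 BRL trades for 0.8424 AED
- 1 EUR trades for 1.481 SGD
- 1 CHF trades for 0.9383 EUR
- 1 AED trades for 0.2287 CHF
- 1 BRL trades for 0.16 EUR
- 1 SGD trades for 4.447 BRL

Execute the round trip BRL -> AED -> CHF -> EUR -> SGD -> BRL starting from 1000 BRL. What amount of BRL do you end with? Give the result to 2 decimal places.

1190.55

1000 BRL × 0.8424 = 842.4 AED
842.4 AED × 0.2287 = 192.65688 CHF
192.65688 CHF × 0.9383 = 180.769950504 EUR
180.769950504 EUR × 1.481 = 267.720296696424 SGD
267.720296696424 SGD × 4.447 = 1190.552159408997528 BRL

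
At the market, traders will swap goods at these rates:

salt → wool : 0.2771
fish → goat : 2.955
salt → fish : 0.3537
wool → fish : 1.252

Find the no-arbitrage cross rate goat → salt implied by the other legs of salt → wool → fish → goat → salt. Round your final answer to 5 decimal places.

Known legs of the cycle: 0.2771 × 1.252 × 2.955 = 1.025175786
For no arbitrage the full-cycle product must be 1, so the missing rate is 1 / 1.025175786 ≈ 0.9754425.

0.97544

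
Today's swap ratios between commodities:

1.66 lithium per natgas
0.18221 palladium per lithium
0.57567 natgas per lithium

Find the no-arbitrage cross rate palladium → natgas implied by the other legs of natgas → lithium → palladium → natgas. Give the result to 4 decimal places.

Known legs of the cycle: 1.66 × 0.18221 = 0.3024686
For no arbitrage the full-cycle product must be 1, so the missing rate is 1 / 0.3024686 ≈ 3.306128.

3.3061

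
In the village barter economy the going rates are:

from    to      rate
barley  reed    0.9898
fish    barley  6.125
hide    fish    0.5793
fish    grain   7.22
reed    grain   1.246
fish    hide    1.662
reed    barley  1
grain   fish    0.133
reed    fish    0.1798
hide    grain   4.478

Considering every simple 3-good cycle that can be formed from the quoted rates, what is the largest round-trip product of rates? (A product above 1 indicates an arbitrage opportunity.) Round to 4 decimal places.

fish→barley→reed→fish: 6.125 × 0.9898 × 0.1798 = 1.09004
fish→hide→grain→fish: 1.662 × 4.478 × 0.133 = 0.98984
Maximum is fish→barley→reed→fish at 1.0900; arbitrage exists.

1.0900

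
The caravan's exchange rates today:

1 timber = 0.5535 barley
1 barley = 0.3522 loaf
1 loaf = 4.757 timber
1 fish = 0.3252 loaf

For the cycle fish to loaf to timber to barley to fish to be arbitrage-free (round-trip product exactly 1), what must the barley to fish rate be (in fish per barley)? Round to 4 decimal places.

1.1679

Known legs of the cycle: 0.3252 × 4.757 × 0.5535 = 0.8562514374
For no arbitrage the full-cycle product must be 1, so the missing rate is 1 / 0.8562514374 ≈ 1.167881.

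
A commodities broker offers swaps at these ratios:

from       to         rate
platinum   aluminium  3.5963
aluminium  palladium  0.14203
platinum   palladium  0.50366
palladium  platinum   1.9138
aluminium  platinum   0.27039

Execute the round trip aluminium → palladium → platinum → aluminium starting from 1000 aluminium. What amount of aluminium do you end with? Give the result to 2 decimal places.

1000 aluminium × 0.14203 = 142.03 palladium
142.03 palladium × 1.9138 = 271.817014 platinum
271.817014 platinum × 3.5963 = 977.5355274482 aluminium

977.54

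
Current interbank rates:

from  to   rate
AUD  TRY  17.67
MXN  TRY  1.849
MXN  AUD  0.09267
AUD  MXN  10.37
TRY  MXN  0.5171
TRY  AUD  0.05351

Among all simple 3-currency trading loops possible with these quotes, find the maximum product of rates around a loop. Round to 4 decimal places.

AUD→MXN→TRY→AUD: 10.37 × 1.849 × 0.05351 = 1.02601
AUD→TRY→MXN→AUD: 17.67 × 0.5171 × 0.09267 = 0.84674
Maximum is AUD→MXN→TRY→AUD at 1.0260; arbitrage exists.

1.0260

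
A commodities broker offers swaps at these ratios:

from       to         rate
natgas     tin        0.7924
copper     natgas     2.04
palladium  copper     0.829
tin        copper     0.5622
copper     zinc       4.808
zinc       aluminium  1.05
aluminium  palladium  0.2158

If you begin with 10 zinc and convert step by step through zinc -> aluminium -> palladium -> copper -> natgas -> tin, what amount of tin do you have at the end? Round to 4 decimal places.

3.0365

10 zinc × 1.05 = 10.5 aluminium
10.5 aluminium × 0.2158 = 2.2659 palladium
2.2659 palladium × 0.829 = 1.8784311 copper
1.8784311 copper × 2.04 = 3.831999444 natgas
3.831999444 natgas × 0.7924 = 3.0364763594256 tin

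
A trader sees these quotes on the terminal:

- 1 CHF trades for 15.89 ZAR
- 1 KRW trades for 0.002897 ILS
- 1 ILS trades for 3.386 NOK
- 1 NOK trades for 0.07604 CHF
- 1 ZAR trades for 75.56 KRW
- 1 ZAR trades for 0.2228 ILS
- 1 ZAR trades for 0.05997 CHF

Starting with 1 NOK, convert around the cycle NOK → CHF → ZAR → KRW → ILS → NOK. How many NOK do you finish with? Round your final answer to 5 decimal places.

0.89556

1 NOK × 0.07604 = 0.07604 CHF
0.07604 CHF × 15.89 = 1.2082756 ZAR
1.2082756 ZAR × 75.56 = 91.297304336 KRW
91.297304336 KRW × 0.002897 = 0.264488290661392 ILS
0.264488290661392 ILS × 3.386 = 0.895557352179473312 NOK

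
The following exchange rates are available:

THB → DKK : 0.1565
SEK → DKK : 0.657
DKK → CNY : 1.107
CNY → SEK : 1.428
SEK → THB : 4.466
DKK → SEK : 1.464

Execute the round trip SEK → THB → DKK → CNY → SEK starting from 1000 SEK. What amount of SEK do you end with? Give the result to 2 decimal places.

1104.86

1000 SEK × 4.466 = 4466 THB
4466 THB × 0.1565 = 698.929 DKK
698.929 DKK × 1.107 = 773.714403 CNY
773.714403 CNY × 1.428 = 1104.864167484 SEK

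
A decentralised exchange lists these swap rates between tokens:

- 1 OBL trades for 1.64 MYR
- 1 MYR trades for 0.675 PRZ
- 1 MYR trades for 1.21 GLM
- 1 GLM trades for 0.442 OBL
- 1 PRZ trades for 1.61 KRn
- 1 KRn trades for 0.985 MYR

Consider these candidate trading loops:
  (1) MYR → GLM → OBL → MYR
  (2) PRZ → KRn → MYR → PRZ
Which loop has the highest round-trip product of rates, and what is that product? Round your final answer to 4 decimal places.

(1) 1.21 × 0.442 × 1.64 = 0.87710
(2) 1.61 × 0.985 × 0.675 = 1.07045
Highest is cycle (2) at 1.0704 (>1, arbitrage).

1.0704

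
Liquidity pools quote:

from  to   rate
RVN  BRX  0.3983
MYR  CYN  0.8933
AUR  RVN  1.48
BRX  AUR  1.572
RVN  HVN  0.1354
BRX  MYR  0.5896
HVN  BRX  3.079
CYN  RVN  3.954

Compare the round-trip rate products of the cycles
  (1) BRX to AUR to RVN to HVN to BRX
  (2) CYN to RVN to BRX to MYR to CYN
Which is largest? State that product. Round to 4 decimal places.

0.9699

(1) 1.572 × 1.48 × 0.1354 × 3.079 = 0.96993
(2) 3.954 × 0.3983 × 0.5896 × 0.8933 = 0.82947
Highest is cycle (1) at 0.9699 (≤1, no arbitrage).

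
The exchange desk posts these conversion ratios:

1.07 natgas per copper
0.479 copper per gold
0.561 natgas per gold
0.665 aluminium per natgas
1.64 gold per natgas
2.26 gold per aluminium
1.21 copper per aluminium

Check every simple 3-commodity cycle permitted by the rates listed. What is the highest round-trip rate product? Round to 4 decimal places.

0.8610

natgas→aluminium→copper→natgas: 0.665 × 1.21 × 1.07 = 0.86098
natgas→aluminium→gold→natgas: 0.665 × 2.26 × 0.561 = 0.84313
natgas→gold→copper→natgas: 1.64 × 0.479 × 1.07 = 0.84055
Maximum is natgas→aluminium→copper→natgas at 0.8610; no arbitrage — every cycle loses value.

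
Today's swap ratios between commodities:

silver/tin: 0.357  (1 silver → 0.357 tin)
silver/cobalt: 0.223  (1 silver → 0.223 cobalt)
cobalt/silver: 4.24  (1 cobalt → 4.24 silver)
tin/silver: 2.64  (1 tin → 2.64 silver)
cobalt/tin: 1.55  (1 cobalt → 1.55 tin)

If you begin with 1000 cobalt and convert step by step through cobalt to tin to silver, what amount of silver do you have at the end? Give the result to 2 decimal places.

4092.00

1000 cobalt × 1.55 = 1550 tin
1550 tin × 2.64 = 4092 silver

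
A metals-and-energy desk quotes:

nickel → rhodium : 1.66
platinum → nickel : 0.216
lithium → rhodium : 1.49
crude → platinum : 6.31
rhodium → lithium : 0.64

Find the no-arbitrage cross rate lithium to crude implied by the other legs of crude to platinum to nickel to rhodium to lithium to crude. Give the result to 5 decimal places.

0.69060

Known legs of the cycle: 6.31 × 0.216 × 1.66 × 0.64 = 1.448008704
For no arbitrage the full-cycle product must be 1, so the missing rate is 1 / 1.448008704 ≈ 0.6906036.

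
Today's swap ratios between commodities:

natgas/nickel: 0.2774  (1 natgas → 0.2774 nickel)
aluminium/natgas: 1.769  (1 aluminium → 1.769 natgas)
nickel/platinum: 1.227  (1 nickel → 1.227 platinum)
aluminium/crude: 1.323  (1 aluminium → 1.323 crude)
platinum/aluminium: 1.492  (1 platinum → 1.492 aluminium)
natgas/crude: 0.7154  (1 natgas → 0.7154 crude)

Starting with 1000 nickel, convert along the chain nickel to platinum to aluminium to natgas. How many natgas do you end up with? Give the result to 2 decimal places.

3238.48

1000 nickel × 1.227 = 1227 platinum
1227 platinum × 1.492 = 1830.684 aluminium
1830.684 aluminium × 1.769 = 3238.479996 natgas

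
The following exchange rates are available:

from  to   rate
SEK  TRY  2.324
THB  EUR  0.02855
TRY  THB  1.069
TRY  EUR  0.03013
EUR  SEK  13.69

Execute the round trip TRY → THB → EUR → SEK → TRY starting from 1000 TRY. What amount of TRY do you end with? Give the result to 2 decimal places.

1000 TRY × 1.069 = 1069 THB
1069 THB × 0.02855 = 30.51995 EUR
30.51995 EUR × 13.69 = 417.8181155 SEK
417.8181155 SEK × 2.324 = 971.009300422 TRY

971.01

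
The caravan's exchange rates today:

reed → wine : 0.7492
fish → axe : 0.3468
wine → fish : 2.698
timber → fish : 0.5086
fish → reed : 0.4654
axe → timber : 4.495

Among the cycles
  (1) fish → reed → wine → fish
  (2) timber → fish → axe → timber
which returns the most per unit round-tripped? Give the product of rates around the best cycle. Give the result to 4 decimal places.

(1) 0.4654 × 0.7492 × 2.698 = 0.94073
(2) 0.5086 × 0.3468 × 4.495 = 0.79284
Highest is cycle (1) at 0.9407 (≤1, no arbitrage).

0.9407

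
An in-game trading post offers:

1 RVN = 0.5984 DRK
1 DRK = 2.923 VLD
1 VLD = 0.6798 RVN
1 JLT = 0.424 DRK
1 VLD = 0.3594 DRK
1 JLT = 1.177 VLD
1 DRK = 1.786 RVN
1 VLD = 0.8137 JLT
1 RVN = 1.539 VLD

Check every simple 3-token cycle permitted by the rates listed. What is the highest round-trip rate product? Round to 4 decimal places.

1.1891

DRK→VLD→RVN→DRK: 2.923 × 0.6798 × 0.5984 = 1.18905
DRK→VLD→JLT→DRK: 2.923 × 0.8137 × 0.424 = 1.00846
DRK→RVN→VLD→DRK: 1.786 × 1.539 × 0.3594 = 0.98787
Maximum is DRK→VLD→RVN→DRK at 1.1891; arbitrage exists.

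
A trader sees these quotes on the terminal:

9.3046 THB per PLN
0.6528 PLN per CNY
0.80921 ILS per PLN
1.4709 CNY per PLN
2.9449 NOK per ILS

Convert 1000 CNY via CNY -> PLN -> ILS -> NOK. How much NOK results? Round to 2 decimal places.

1000 CNY × 0.6528 = 652.8 PLN
652.8 PLN × 0.80921 = 528.252288 ILS
528.252288 ILS × 2.9449 = 1555.6501629312 NOK

1555.65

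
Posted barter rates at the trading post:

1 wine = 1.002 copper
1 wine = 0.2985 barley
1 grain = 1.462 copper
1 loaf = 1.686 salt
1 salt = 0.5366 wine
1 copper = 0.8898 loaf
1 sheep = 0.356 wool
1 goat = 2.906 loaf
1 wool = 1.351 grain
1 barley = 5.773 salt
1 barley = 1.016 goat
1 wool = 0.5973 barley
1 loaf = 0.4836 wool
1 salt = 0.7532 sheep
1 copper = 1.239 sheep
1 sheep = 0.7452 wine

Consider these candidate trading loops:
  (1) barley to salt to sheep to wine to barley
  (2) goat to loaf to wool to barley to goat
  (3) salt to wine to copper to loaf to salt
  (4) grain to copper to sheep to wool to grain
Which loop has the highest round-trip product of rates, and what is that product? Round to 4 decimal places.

(1) 5.773 × 0.7532 × 0.7452 × 0.2985 = 0.96723
(2) 2.906 × 0.4836 × 0.5973 × 1.016 = 0.85284
(3) 0.5366 × 1.002 × 0.8898 × 1.686 = 0.80662
(4) 1.462 × 1.239 × 0.356 × 1.351 = 0.87121
Highest is cycle (1) at 0.9672 (≤1, no arbitrage).

0.9672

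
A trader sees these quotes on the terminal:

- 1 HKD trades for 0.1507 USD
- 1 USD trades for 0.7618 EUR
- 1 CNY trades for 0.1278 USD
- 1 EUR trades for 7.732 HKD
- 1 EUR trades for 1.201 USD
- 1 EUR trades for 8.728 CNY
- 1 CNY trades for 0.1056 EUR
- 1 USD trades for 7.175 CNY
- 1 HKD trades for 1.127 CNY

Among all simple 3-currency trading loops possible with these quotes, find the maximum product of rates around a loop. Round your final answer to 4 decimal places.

EUR→HKD→CNY→EUR: 7.732 × 1.127 × 0.1056 = 0.92019
USD→CNY→EUR→USD: 7.175 × 0.1056 × 1.201 = 0.90997
USD→EUR→HKD→USD: 0.7618 × 7.732 × 0.1507 = 0.88766
USD→EUR→CNY→USD: 0.7618 × 8.728 × 0.1278 = 0.84974
Maximum is EUR→HKD→CNY→EUR at 0.9202; no arbitrage — every cycle loses value.

0.9202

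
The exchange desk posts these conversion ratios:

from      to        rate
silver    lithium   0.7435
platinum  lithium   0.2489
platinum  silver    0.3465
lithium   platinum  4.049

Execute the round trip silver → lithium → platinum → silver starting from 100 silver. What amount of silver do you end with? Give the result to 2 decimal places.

104.31

100 silver × 0.7435 = 74.35 lithium
74.35 lithium × 4.049 = 301.04315 platinum
301.04315 platinum × 0.3465 = 104.311451475 silver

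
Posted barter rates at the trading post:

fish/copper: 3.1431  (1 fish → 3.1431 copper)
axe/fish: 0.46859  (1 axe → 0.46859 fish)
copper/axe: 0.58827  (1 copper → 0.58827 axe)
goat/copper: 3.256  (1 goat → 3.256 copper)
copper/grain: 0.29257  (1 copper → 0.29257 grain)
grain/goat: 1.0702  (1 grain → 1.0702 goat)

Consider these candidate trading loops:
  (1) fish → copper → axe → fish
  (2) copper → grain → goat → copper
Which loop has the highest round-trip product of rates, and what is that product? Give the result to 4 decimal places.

1.0195

(1) 3.1431 × 0.58827 × 0.46859 = 0.86642
(2) 0.29257 × 1.0702 × 3.256 = 1.01948
Highest is cycle (2) at 1.0195 (>1, arbitrage).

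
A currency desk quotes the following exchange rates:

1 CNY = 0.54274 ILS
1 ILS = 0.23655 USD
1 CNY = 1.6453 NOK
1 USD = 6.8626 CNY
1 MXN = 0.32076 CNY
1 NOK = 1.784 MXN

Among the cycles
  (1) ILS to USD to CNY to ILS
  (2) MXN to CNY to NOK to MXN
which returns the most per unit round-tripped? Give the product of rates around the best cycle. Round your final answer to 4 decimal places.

(1) 0.23655 × 6.8626 × 0.54274 = 0.88106
(2) 0.32076 × 1.6453 × 1.784 = 0.94150
Highest is cycle (2) at 0.9415 (≤1, no arbitrage).

0.9415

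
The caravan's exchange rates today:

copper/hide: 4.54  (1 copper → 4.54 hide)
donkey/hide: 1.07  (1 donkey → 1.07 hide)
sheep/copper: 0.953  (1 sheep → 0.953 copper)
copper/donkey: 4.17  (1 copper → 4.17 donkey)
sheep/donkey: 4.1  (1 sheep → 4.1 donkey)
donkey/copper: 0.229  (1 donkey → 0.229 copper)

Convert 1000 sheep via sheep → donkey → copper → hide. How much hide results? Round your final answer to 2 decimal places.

1000 sheep × 4.1 = 4100 donkey
4100 donkey × 0.229 = 938.9 copper
938.9 copper × 4.54 = 4262.606 hide

4262.61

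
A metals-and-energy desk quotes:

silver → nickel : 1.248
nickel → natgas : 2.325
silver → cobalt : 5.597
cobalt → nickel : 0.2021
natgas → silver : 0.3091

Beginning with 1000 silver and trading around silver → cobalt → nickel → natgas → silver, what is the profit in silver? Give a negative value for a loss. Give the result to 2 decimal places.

-187.09

1000 silver × 5.597 = 5597 cobalt
5597 cobalt × 0.2021 = 1131.1537 nickel
1131.1537 nickel × 2.325 = 2629.9323525 natgas
2629.9323525 natgas × 0.3091 = 812.91209015775 silver
Net change: 812.91209015775 − 1000 = -187.08790984225 silver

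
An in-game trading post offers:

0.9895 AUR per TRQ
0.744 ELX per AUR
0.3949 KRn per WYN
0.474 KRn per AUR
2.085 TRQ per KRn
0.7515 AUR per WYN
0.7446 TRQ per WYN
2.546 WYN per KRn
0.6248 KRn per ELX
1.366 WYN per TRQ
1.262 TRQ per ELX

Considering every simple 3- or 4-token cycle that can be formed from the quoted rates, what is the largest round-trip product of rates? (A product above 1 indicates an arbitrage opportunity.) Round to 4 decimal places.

1.1247

WYN→KRn→TRQ→WYN: 0.3949 × 2.085 × 1.366 = 1.12472
WYN→AUR→KRn→TRQ→WYN: 0.7515 × 0.474 × 2.085 × 1.366 = 1.01453
TRQ→AUR→KRn→TRQ: 0.9895 × 0.474 × 2.085 = 0.97791
WYN→AUR→ELX→TRQ→WYN: 0.7515 × 0.744 × 1.262 × 1.366 = 0.96386
TRQ→AUR→ELX→KRn→TRQ: 0.9895 × 0.744 × 0.6248 × 2.085 = 0.95904
TRQ→AUR→ELX→TRQ: 0.9895 × 0.744 × 1.262 = 0.92907
WYN→AUR→KRn→WYN: 0.7515 × 0.474 × 2.546 = 0.90691
WYN→AUR→ELX→KRn→WYN: 0.7515 × 0.744 × 0.6248 × 2.546 = 0.88941
WYN→TRQ→AUR→KRn→WYN: 0.7446 × 0.9895 × 0.474 × 2.546 = 0.88915
Maximum is WYN→KRn→TRQ→WYN at 1.1247; arbitrage exists.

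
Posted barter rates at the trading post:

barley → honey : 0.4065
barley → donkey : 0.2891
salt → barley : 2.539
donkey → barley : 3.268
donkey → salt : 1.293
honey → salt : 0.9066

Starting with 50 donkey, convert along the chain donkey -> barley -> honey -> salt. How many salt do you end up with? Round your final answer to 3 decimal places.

50 donkey × 3.268 = 163.4 barley
163.4 barley × 0.4065 = 66.4221 honey
66.4221 honey × 0.9066 = 60.21827586 salt

60.218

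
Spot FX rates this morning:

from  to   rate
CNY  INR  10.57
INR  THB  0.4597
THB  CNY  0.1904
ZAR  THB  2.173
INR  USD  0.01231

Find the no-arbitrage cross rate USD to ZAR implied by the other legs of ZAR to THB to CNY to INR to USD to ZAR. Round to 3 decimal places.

18.575

Known legs of the cycle: 2.173 × 0.1904 × 10.57 × 0.01231 = 0.05383437936464
For no arbitrage the full-cycle product must be 1, so the missing rate is 1 / 0.05383437936464 ≈ 18.57549.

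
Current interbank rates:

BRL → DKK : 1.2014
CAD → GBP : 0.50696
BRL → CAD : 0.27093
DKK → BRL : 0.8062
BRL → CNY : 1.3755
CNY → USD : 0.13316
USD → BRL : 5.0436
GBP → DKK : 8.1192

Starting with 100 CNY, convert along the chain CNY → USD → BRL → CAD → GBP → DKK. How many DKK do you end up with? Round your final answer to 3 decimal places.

74.896

100 CNY × 0.13316 = 13.316 USD
13.316 USD × 5.0436 = 67.1605776 BRL
67.1605776 BRL × 0.27093 = 18.195815289168 CAD
18.195815289168 CAD × 0.50696 = 9.22455051899660928 GBP
9.22455051899660928 GBP × 8.1192 = 74.895970573837270066176 DKK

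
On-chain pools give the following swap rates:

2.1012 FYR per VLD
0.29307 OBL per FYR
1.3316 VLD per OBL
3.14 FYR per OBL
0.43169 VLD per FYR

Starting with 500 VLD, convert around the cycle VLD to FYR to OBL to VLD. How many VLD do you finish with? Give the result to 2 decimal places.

500 VLD × 2.1012 = 1050.6 FYR
1050.6 FYR × 0.29307 = 307.899342 OBL
307.899342 OBL × 1.3316 = 409.9987638072 VLD

410.00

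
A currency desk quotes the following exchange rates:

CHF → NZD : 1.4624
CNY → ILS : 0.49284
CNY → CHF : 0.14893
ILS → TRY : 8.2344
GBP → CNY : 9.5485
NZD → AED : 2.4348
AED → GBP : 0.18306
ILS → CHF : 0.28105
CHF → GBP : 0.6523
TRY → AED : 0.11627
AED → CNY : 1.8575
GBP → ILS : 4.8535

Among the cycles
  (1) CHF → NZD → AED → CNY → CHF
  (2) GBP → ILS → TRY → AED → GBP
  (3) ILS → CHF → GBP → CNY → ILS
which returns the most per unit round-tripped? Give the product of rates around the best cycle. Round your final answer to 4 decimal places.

0.9850

(1) 1.4624 × 2.4348 × 1.8575 × 0.14893 = 0.98501
(2) 4.8535 × 8.2344 × 0.11627 × 0.18306 = 0.85064
(3) 0.28105 × 0.6523 × 9.5485 × 0.49284 = 0.86272
Highest is cycle (1) at 0.9850 (≤1, no arbitrage).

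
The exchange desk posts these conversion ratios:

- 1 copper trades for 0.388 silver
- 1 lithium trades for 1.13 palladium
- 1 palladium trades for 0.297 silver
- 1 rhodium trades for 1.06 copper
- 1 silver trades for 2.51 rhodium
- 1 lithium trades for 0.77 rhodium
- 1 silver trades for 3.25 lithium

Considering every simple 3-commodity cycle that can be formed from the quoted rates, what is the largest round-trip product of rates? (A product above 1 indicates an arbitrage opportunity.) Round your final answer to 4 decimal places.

1.0907

silver→lithium→palladium→silver: 3.25 × 1.13 × 0.297 = 1.09073
silver→rhodium→copper→silver: 2.51 × 1.06 × 0.388 = 1.03231
Maximum is silver→lithium→palladium→silver at 1.0907; arbitrage exists.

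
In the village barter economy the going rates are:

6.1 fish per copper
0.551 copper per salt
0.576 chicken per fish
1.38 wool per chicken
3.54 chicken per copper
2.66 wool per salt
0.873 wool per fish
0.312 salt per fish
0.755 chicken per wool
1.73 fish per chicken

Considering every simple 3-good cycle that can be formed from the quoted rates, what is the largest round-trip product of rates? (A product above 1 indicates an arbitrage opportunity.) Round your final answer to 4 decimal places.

wool→chicken→fish→wool: 0.755 × 1.73 × 0.873 = 1.14027
salt→copper→fish→salt: 0.551 × 6.1 × 0.312 = 1.04866
Maximum is wool→chicken→fish→wool at 1.1403; arbitrage exists.

1.1403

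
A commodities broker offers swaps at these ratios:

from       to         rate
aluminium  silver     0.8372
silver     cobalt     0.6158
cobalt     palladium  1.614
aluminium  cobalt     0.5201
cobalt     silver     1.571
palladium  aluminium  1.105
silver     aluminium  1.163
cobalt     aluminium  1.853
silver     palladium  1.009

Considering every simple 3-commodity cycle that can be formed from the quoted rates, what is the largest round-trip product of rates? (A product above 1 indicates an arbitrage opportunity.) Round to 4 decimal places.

0.9553

aluminium→silver→cobalt→aluminium: 0.8372 × 0.6158 × 1.853 = 0.95531
aluminium→cobalt→silver→aluminium: 0.5201 × 1.571 × 1.163 = 0.95026
aluminium→silver→palladium→aluminium: 0.8372 × 1.009 × 1.105 = 0.93343
aluminium→cobalt→palladium→aluminium: 0.5201 × 1.614 × 1.105 = 0.92758
Maximum is aluminium→silver→cobalt→aluminium at 0.9553; no arbitrage — every cycle loses value.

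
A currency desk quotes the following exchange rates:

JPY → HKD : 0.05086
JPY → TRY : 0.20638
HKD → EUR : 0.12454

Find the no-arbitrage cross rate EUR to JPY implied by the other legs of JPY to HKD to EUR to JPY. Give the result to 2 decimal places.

Known legs of the cycle: 0.05086 × 0.12454 = 0.0063341044
For no arbitrage the full-cycle product must be 1, so the missing rate is 1 / 0.0063341044 ≈ 157.8755.

157.88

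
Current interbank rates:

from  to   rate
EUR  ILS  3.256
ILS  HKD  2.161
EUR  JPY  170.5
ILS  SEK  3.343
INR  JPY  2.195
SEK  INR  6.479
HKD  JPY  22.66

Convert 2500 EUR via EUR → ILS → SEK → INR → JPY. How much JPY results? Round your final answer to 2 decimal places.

386993.16

2500 EUR × 3.256 = 8140 ILS
8140 ILS × 3.343 = 27212.02 SEK
27212.02 SEK × 6.479 = 176306.67758 INR
176306.67758 INR × 2.195 = 386993.1572881 JPY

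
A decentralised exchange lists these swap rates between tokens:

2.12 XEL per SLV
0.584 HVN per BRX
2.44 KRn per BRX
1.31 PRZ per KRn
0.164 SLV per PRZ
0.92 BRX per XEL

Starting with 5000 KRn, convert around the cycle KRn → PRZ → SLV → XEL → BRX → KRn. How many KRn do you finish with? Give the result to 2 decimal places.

5000 KRn × 1.31 = 6550 PRZ
6550 PRZ × 0.164 = 1074.2 SLV
1074.2 SLV × 2.12 = 2277.304 XEL
2277.304 XEL × 0.92 = 2095.11968 BRX
2095.11968 BRX × 2.44 = 5112.0920192 KRn

5112.09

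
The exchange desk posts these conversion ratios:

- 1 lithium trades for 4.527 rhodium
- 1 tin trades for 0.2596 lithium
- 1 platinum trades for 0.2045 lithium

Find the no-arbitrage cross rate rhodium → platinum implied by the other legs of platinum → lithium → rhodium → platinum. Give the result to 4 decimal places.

Known legs of the cycle: 0.2045 × 4.527 = 0.9257715
For no arbitrage the full-cycle product must be 1, so the missing rate is 1 / 0.9257715 ≈ 1.080180.

1.0802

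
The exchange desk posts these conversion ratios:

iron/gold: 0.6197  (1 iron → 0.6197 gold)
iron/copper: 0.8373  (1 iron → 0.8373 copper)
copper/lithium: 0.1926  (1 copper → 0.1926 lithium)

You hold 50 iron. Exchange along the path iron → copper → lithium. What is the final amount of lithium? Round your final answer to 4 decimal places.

50 iron × 0.8373 = 41.865 copper
41.865 copper × 0.1926 = 8.063199 lithium

8.0632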